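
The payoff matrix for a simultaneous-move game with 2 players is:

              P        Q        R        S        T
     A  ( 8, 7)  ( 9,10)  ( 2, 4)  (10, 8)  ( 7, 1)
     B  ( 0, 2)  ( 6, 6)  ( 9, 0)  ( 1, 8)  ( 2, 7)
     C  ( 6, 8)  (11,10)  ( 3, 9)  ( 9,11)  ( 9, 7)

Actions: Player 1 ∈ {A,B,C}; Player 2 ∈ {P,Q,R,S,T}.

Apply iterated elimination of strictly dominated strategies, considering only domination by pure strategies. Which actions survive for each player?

P2 drop P (Q beats it: A:10>7 B:6>2 C:10>8)
P2 drop R (Q beats it: A:10>4 B:6>0 C:10>9)
P1 drop B (A beats it: Q:9>6 S:10>1 T:7>2)
P2 drop T (Q beats it: A:10>1 C:10>7)
P1→{A,C} P2→{Q,S}

IESDS → P1:{A,C} P2:{Q,S}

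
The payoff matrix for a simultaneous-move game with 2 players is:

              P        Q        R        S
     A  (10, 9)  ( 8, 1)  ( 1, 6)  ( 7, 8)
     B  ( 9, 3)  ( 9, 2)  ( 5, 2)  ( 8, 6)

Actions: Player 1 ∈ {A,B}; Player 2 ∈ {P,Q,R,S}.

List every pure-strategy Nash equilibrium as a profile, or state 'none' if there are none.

Nash profiles: (A,P), (B,S)

(A,P): NE
(A,Q): not NE [P1→B gives 9>8; P2→P gives 9>1]
(A,R): not NE [P1→B gives 5>1; P2→P gives 9>6]
(A,S): not NE [P1→B gives 8>7; P2→P gives 9>8]
(B,P): not NE [P1→A gives 10>9; P2→S gives 6>3]
(B,Q): not NE [P2→S gives 6>2]
(B,R): not NE [P2→S gives 6>2]
(B,S): NE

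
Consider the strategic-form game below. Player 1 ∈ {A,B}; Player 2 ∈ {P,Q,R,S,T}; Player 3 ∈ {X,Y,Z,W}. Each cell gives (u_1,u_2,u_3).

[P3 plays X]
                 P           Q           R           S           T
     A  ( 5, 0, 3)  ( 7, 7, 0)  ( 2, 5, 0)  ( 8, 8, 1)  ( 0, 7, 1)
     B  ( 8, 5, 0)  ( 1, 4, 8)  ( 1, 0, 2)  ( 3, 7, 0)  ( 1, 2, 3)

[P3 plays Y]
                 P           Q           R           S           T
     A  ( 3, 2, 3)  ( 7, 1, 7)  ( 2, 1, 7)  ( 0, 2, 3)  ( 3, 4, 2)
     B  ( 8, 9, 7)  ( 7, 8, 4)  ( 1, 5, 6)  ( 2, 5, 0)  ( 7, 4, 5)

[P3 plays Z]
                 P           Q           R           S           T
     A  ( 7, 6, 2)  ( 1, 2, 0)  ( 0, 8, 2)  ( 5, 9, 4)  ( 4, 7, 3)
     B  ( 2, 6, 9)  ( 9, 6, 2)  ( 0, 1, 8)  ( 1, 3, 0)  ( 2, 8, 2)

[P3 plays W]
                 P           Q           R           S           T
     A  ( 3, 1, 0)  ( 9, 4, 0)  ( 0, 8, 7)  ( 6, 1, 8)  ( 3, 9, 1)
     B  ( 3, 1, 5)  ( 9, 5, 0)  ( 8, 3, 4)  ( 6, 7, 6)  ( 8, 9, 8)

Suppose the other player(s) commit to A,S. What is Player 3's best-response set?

BR_3 = {W}

u_3(X vs A,S) = 1
u_3(Y vs A,S) = 3
u_3(Z vs A,S) = 4
u_3(W vs A,S) = 8
max payoff 8 at {W}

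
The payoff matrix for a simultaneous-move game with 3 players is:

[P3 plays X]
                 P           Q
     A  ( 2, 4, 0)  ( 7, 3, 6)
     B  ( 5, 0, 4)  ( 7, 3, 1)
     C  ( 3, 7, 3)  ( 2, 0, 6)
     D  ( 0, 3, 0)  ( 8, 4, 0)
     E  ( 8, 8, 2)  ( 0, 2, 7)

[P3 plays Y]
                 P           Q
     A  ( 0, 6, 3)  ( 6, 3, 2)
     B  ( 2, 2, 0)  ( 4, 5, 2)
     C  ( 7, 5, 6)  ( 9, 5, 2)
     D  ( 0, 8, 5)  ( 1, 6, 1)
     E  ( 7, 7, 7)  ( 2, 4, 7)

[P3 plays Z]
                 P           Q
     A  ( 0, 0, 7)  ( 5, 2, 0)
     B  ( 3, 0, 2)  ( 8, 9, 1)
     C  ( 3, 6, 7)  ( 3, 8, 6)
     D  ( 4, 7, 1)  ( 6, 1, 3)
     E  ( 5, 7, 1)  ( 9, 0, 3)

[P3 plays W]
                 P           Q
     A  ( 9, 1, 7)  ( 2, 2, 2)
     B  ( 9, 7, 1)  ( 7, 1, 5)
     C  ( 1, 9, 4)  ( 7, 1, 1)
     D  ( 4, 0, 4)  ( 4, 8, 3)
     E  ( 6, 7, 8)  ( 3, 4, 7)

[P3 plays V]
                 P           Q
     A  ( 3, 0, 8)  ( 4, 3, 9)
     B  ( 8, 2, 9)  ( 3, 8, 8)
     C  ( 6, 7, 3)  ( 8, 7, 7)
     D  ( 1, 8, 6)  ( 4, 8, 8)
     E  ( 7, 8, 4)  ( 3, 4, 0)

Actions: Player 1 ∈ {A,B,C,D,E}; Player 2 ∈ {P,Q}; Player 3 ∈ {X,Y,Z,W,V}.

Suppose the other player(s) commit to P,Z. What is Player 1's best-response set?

BR_1 = {E}

u_1(A vs P,Z) = 0
u_1(B vs P,Z) = 3
u_1(C vs P,Z) = 3
u_1(D vs P,Z) = 4
u_1(E vs P,Z) = 5
max payoff 5 at {E}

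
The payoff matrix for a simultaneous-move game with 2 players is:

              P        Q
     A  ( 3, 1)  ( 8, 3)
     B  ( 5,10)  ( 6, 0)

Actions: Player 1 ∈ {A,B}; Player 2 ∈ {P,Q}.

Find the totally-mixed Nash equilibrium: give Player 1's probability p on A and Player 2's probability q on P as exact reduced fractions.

p=5/6, q=1/2

P1 indiff ⇒ q·3+(1-q)·8 = q·5+(1-q)·6 ⇒ q(-2) = (1-q)(-2) ⇒ q = 1/2
P2 indiff ⇒ p·1+(1-p)·10 = p·3+(1-p)·0 ⇒ p(-2) = (1-p)(-10) ⇒ p = 5/6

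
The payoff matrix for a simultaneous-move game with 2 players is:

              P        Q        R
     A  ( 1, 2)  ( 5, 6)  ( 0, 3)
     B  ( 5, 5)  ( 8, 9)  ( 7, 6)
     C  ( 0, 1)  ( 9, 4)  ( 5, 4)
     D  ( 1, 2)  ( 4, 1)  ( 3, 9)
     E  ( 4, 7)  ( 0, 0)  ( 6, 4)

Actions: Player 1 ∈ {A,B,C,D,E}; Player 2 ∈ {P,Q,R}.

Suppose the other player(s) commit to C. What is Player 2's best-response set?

argmax u_2 = {Q,R}

u_2(P vs C) = 1
u_2(Q vs C) = 4
u_2(R vs C) = 4
max payoff 4 at {Q,R}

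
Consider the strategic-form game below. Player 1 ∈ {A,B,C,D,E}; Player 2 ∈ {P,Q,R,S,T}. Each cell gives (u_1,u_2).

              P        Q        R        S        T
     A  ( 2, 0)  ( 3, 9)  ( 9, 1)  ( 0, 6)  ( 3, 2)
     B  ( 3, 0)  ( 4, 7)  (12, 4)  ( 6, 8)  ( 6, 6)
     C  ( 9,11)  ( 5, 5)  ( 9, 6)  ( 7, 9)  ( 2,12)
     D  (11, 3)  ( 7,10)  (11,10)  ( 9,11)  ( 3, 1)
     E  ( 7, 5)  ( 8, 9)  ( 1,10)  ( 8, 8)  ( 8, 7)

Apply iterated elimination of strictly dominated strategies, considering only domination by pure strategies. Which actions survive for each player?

Survivors P1:{B,D,E} P2:{Q,R,S}

P1 drop A (B beats it: P:3>2 Q:4>3 R:12>9 S:6>0 T:6>3)
P1 drop C (D beats it: P:11>9 Q:7>5 R:11>9 S:9>7 T:3>2)
P2 drop P (Q beats it: B:7>0 D:10>3 E:9>5)
P2 drop T (Q beats it: B:7>6 D:10>1 E:9>7)
P1→{B,D,E} P2→{Q,R,S}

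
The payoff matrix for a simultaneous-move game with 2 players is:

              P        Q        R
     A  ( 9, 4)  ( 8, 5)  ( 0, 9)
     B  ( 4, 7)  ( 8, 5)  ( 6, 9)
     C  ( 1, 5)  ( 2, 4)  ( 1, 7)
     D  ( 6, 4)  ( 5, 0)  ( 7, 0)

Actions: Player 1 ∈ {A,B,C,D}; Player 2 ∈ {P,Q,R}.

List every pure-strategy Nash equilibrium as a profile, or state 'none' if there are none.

(A,P): not NE [P2→R gives 9>4]
(A,Q): not NE [P2→R gives 9>5]
(A,R): not NE [P1→D gives 7>0]
(B,P): not NE [P1→A gives 9>4; P2→R gives 9>7]
(B,Q): not NE [P2→R gives 9>5]
(B,R): not NE [P1→D gives 7>6]
(C,P): not NE [P1→A gives 9>1; P2→R gives 7>5]
(C,Q): not NE [P1→B gives 8>2; P2→R gives 7>4]
(C,R): not NE [P1→D gives 7>1]
(D,P): not NE [P1→A gives 9>6]
(D,Q): not NE [P1→B gives 8>5; P2→P gives 4>0]
(D,R): not NE [P2→P gives 4>0]

No pure NE.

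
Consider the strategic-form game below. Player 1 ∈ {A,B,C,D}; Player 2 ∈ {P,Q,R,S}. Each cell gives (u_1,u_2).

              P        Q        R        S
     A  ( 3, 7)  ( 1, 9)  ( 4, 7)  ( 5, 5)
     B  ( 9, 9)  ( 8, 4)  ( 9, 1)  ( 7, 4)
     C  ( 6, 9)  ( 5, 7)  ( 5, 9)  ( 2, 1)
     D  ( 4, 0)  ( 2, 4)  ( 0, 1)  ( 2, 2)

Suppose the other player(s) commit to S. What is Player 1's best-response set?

u_1(A vs S) = 5
u_1(B vs S) = 7
u_1(C vs S) = 2
u_1(D vs S) = 2
max payoff 7 at {B}

argmax u_1 = {B}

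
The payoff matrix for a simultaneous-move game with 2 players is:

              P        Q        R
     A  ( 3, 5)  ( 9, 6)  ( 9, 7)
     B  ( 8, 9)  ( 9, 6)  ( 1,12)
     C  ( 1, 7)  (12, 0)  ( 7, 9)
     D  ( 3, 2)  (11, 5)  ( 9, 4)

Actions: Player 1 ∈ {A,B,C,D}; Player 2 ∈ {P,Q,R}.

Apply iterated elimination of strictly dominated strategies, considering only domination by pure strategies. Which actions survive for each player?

Survivors P1:{A,C,D} P2:{Q,R}

P2 drop P (R beats it: A:7>5 B:12>9 C:9>7 D:4>2)
P1 drop B (C beats it: Q:12>9 R:7>1)
P1→{A,C,D} P2→{Q,R}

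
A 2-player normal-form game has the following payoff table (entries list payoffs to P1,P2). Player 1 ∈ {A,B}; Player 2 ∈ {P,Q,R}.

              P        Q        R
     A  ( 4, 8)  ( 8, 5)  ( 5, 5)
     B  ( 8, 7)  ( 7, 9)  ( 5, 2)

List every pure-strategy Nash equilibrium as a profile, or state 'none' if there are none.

Equilibria: none

(A,P): not NE [P1→B gives 8>4]
(A,Q): not NE [P2→P gives 8>5]
(A,R): not NE [P2→P gives 8>5]
(B,P): not NE [P2→Q gives 9>7]
(B,Q): not NE [P1→A gives 8>7]
(B,R): not NE [P2→Q gives 9>2]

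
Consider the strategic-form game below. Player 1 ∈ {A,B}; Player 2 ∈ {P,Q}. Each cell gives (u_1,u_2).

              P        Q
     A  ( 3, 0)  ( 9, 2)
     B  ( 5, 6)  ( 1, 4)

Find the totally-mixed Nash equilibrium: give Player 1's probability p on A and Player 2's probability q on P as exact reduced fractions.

P1 indiff ⇒ q·3+(1-q)·9 = q·5+(1-q)·1 ⇒ q(-2) = (1-q)(-8) ⇒ q = 4/5
P2 indiff ⇒ p·0+(1-p)·6 = p·2+(1-p)·4 ⇒ p(-2) = (1-p)(-2) ⇒ p = 1/2

(p,q) = (1/2, 4/5)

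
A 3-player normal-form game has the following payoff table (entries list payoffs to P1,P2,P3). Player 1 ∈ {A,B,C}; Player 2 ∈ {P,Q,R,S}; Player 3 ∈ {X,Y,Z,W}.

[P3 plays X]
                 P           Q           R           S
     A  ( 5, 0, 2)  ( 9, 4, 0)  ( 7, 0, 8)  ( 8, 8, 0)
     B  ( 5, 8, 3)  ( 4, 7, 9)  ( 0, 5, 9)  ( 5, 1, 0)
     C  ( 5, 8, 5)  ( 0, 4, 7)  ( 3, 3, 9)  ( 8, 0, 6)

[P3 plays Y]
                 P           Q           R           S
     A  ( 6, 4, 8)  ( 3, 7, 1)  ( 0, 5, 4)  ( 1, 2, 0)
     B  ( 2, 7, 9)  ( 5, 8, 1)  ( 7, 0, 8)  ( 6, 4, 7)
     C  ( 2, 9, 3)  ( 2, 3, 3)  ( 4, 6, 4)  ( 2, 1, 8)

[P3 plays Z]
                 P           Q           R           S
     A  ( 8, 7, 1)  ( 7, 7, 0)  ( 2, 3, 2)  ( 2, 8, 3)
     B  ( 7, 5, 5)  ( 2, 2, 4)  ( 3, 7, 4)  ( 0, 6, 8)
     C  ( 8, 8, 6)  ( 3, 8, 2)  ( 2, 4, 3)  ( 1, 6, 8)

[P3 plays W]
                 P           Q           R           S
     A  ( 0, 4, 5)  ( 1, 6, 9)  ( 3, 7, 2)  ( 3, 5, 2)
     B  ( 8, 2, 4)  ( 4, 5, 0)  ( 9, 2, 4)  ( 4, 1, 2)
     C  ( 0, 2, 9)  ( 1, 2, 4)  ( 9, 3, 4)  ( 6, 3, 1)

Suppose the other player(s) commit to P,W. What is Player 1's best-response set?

u_1(A vs P,W) = 0
u_1(B vs P,W) = 8
u_1(C vs P,W) = 0
max payoff 8 at {B}

BR_1 = {B}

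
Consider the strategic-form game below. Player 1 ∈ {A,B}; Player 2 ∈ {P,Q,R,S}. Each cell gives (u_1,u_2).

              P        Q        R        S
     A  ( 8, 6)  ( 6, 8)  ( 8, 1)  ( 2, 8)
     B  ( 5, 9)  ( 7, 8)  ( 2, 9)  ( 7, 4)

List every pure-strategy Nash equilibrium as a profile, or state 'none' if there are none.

Equilibria: none

(A,P): not NE [P2→S gives 8>6]
(A,Q): not NE [P1→B gives 7>6]
(A,R): not NE [P2→S gives 8>1]
(A,S): not NE [P1→B gives 7>2]
(B,P): not NE [P1→A gives 8>5]
(B,Q): not NE [P2→R gives 9>8]
(B,R): not NE [P1→A gives 8>2]
(B,S): not NE [P2→R gives 9>4]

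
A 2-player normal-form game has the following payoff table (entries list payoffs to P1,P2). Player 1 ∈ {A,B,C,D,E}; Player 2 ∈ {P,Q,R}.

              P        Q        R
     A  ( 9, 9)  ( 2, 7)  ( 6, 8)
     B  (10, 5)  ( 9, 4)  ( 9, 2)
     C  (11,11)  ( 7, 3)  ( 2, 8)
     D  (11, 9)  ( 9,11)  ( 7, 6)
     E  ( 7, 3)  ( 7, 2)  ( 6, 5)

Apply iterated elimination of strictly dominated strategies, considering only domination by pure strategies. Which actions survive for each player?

P1 drop A (B beats it: P:10>9 Q:9>2 R:9>6)
P1 drop E (B beats it: P:10>7 Q:9>7 R:9>6)
P2 drop R (P beats it: B:5>2 C:11>8 D:9>6)
P1→{B,C,D} P2→{P,Q}

Survivors P1:{B,C,D} P2:{P,Q}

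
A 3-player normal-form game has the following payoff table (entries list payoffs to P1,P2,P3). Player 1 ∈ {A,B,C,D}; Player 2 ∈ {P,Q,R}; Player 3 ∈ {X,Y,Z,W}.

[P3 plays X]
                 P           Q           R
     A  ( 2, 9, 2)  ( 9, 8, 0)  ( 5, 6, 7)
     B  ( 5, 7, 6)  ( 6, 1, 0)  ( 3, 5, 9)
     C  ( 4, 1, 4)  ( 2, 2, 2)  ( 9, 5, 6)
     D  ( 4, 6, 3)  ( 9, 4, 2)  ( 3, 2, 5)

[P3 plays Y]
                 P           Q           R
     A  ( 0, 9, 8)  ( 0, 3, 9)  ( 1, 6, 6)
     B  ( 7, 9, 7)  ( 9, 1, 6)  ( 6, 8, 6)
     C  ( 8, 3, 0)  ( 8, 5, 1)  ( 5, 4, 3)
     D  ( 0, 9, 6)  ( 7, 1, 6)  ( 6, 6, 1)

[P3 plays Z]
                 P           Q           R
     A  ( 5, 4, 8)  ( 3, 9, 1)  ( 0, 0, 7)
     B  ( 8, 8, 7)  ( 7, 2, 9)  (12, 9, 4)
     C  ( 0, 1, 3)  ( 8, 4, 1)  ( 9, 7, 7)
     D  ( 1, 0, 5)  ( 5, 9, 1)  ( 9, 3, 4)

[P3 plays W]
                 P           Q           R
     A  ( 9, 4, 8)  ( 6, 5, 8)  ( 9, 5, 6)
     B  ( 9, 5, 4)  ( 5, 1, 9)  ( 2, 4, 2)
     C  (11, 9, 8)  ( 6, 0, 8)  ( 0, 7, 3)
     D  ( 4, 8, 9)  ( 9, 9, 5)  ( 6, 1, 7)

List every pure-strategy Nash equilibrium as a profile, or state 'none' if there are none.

Nash profiles: (C,P,W)

(A,P,X): not NE [P1→B gives 5>2; P3→W gives 8>2]
(A,P,Y): not NE [P1→C gives 8>0]
(A,P,Z): not NE [P1→B gives 8>5; P2→Q gives 9>4]
(A,P,W): not NE [P1→C gives 11>9; P2→R gives 5>4]
(A,Q,X): not NE [P2→P gives 9>8; P3→Y gives 9>0]
(A,Q,Y): not NE [P1→B gives 9>0; P2→P gives 9>3]
(A,Q,Z): not NE [P1→C gives 8>3; P3→Y gives 9>1]
(A,Q,W): not NE [P1→D gives 9>6; P3→Y gives 9>8]
(A,R,X): not NE [P1→C gives 9>5; P2→P gives 9>6]
(A,R,Y): not NE [P1→D gives 6>1; P2→P gives 9>6; P3→Z gives 7>6]
(A,R,Z): not NE [P1→B gives 12>0; P2→Q gives 9>0]
(A,R,W): not NE [P3→Z gives 7>6]
(B,P,X): not NE [P3→Z gives 7>6]
(B,P,Y): not NE [P1→C gives 8>7]
(B,P,Z): not NE [P2→R gives 9>8]
(B,P,W): not NE [P1→C gives 11>9; P3→Z gives 7>4]
(B,Q,X): not NE [P1→D gives 9>6; P2→P gives 7>1; P3→W gives 9>0]
(B,Q,Y): not NE [P2→P gives 9>1; P3→W gives 9>6]
(B,Q,Z): not NE [P1→C gives 8>7; P2→R gives 9>2]
(B,Q,W): not NE [P1→D gives 9>5; P2→P gives 5>1]
(B,R,X): not NE [P1→C gives 9>3; P2→P gives 7>5]
(B,R,Y): not NE [P2→P gives 9>8; P3→X gives 9>6]
(B,R,Z): not NE [P3→X gives 9>4]
(B,R,W): not NE [P1→A gives 9>2; P2→P gives 5>4; P3→X gives 9>2]
(C,P,X): not NE [P1→B gives 5>4; P2→R gives 5>1; P3→W gives 8>4]
(C,P,Y): not NE [P2→Q gives 5>3; P3→W gives 8>0]
(C,P,Z): not NE [P1→B gives 8>0; P2→R gives 7>1; P3→W gives 8>3]
(C,P,W): NE
(C,Q,X): not NE [P1→D gives 9>2; P2→R gives 5>2; P3→W gives 8>2]
(C,Q,Y): not NE [P1→B gives 9>8; P3→W gives 8>1]
(C,Q,Z): not NE [P2→R gives 7>4; P3→W gives 8>1]
(C,Q,W): not NE [P1→D gives 9>6; P2→P gives 9>0]
(C,R,X): not NE [P3→Z gives 7>6]
(C,R,Y): not NE [P1→D gives 6>5; P2→Q gives 5>4; P3→Z gives 7>3]
(C,R,Z): not NE [P1→B gives 12>9]
(C,R,W): not NE [P1→A gives 9>0; P2→P gives 9>7; P3→Z gives 7>3]
(D,P,X): not NE [P1→B gives 5>4; P3→W gives 9>3]
(D,P,Y): not NE [P1→C gives 8>0; P3→W gives 9>6]
(D,P,Z): not NE [P1→B gives 8>1; P2→Q gives 9>0; P3→W gives 9>5]
(D,P,W): not NE [P1→C gives 11>4; P2→Q gives 9>8]
(D,Q,X): not NE [P2→P gives 6>4; P3→Y gives 6>2]
(D,Q,Y): not NE [P1→B gives 9>7; P2→P gives 9>1]
(D,Q,Z): not NE [P1→C gives 8>5; P3→Y gives 6>1]
(D,Q,W): not NE [P3→Y gives 6>5]
(D,R,X): not NE [P1→C gives 9>3; P2→P gives 6>2; P3→W gives 7>5]
(D,R,Y): not NE [P2→P gives 9>6; P3→W gives 7>1]
(D,R,Z): not NE [P1→B gives 12>9; P2→Q gives 9>3; P3→W gives 7>4]
(D,R,W): not NE [P1→A gives 9>6; P2→Q gives 9>1]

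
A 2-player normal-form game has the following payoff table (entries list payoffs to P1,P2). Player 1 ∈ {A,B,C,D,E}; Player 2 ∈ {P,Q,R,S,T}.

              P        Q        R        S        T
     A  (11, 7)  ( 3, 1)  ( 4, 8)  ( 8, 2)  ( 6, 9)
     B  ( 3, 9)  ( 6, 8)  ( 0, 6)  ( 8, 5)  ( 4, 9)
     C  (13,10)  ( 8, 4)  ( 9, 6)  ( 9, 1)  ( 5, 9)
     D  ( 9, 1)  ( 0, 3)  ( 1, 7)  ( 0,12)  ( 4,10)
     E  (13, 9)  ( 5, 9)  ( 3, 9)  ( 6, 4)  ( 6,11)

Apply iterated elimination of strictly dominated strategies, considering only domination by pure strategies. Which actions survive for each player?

P1 drop B (C beats it: P:13>3 Q:8>6 R:9>0 S:9>8 T:5>4)
P1 drop D (A beats it: P:11>9 Q:3>0 R:4>1 S:8>0 T:6>4)
P2 drop Q (T beats it: A:9>1 C:9>4 E:11>9)
P2 drop R (T beats it: A:9>8 C:9>6 E:11>9)
P2 drop S (P beats it: A:7>2 C:10>1 E:9>4)
P1→{A,C,E} P2→{P,T}

Survivors P1:{A,C,E} P2:{P,T}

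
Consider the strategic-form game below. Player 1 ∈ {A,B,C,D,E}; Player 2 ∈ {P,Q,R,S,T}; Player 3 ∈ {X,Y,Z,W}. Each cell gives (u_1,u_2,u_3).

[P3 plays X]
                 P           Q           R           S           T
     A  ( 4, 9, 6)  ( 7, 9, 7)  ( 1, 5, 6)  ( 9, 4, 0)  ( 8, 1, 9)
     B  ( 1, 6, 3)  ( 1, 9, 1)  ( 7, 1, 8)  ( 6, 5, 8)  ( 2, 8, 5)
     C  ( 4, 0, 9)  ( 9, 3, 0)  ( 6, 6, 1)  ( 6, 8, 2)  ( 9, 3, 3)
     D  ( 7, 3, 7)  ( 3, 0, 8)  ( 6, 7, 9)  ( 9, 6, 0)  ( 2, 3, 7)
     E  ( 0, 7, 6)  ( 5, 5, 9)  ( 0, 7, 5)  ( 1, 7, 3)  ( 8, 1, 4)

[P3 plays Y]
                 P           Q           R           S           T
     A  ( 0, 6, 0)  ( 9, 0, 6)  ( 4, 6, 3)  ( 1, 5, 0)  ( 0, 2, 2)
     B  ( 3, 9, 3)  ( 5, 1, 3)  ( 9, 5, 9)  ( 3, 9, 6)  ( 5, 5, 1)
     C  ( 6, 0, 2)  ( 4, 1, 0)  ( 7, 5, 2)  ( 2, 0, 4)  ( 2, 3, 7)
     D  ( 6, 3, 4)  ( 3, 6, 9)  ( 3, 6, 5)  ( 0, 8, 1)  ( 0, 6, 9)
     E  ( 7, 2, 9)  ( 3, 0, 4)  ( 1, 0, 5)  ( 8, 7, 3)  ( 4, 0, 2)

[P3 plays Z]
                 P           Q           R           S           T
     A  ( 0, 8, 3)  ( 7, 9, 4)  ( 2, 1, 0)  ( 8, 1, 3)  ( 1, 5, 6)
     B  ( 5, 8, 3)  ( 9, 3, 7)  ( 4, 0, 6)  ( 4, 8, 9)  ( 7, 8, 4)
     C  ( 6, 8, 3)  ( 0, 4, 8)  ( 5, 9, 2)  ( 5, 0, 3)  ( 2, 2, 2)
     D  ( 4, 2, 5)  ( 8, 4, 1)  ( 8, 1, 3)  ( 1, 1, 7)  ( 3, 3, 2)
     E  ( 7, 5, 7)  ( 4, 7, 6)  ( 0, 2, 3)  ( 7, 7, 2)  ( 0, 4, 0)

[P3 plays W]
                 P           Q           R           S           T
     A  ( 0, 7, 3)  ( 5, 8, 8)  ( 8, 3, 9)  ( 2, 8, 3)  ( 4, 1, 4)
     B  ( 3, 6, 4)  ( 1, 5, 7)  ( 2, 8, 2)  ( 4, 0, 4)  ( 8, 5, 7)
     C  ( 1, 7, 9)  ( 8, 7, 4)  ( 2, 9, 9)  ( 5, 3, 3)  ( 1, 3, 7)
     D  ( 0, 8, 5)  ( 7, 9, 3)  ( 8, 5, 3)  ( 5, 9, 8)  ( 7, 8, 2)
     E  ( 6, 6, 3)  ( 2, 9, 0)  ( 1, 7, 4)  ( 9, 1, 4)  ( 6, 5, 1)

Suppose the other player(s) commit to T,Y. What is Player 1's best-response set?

argmax u_1 = {B}

u_1(A vs T,Y) = 0
u_1(B vs T,Y) = 5
u_1(C vs T,Y) = 2
u_1(D vs T,Y) = 0
u_1(E vs T,Y) = 4
max payoff 5 at {B}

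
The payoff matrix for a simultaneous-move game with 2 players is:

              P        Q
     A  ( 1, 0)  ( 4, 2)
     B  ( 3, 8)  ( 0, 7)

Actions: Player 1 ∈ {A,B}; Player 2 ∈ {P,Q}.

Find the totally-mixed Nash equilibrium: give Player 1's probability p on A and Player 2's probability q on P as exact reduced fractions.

P1 indiff ⇒ q·1+(1-q)·4 = q·3+(1-q)·0 ⇒ q(-2) = (1-q)(-4) ⇒ q = 2/3
P2 indiff ⇒ p·0+(1-p)·8 = p·2+(1-p)·7 ⇒ p(-2) = (1-p)(-1) ⇒ p = 1/3

(p,q) = (1/3, 2/3)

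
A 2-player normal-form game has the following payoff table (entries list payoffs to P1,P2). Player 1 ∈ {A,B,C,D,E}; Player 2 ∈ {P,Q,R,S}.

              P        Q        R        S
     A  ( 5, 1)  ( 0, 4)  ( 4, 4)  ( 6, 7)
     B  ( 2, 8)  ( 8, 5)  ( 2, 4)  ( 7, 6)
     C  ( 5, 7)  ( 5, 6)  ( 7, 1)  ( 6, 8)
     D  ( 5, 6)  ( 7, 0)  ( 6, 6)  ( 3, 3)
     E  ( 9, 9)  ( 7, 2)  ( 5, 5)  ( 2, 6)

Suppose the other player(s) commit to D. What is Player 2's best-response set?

u_2(P vs D) = 6
u_2(Q vs D) = 0
u_2(R vs D) = 6
u_2(S vs D) = 3
max payoff 6 at {P,R}

P2 best: {P,R}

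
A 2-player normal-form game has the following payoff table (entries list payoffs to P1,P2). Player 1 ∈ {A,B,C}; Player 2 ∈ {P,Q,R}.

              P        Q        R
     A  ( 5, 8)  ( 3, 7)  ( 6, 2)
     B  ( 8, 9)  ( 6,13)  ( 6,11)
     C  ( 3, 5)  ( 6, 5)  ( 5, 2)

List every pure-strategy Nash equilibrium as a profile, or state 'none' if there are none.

(A,P): not NE [P1→B gives 8>5]
(A,Q): not NE [P1→C gives 6>3; P2→P gives 8>7]
(A,R): not NE [P2→P gives 8>2]
(B,P): not NE [P2→Q gives 13>9]
(B,Q): NE
(B,R): not NE [P2→Q gives 13>11]
(C,P): not NE [P1→B gives 8>3]
(C,Q): NE
(C,R): not NE [P1→B gives 6>5; P2→Q gives 5>2]

NE set: (B,Q), (C,Q)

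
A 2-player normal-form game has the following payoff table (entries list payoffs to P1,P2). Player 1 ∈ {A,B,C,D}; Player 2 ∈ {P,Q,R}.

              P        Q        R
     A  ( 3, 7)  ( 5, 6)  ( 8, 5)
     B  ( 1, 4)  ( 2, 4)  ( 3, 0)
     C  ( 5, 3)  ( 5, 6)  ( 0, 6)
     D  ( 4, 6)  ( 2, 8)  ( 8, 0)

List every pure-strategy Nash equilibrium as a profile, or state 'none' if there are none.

(A,P): not NE [P1→C gives 5>3]
(A,Q): not NE [P2→P gives 7>6]
(A,R): not NE [P2→P gives 7>5]
(B,P): not NE [P1→C gives 5>1]
(B,Q): not NE [P1→C gives 5>2]
(B,R): not NE [P1→D gives 8>3; P2→Q gives 4>0]
(C,P): not NE [P2→R gives 6>3]
(C,Q): NE
(C,R): not NE [P1→D gives 8>0]
(D,P): not NE [P1→C gives 5>4; P2→Q gives 8>6]
(D,Q): not NE [P1→C gives 5>2]
(D,R): not NE [P2→Q gives 8>0]

PSNE = {(C,Q)}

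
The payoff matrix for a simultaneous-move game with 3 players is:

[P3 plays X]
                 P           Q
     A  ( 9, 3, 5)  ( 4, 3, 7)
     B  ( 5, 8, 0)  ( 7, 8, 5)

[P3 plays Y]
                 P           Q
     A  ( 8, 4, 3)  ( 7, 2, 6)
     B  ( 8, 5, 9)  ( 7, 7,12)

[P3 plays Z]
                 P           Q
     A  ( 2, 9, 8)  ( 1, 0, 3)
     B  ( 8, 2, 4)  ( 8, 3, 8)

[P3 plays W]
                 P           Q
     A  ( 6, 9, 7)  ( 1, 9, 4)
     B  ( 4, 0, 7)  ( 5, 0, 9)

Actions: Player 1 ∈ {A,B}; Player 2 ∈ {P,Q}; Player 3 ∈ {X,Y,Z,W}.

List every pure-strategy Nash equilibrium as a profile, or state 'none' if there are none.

Nash profiles: (B,Q,Y)

(A,P,X): not NE [P3→Z gives 8>5]
(A,P,Y): not NE [P3→Z gives 8>3]
(A,P,Z): not NE [P1→B gives 8>2]
(A,P,W): not NE [P3→Z gives 8>7]
(A,Q,X): not NE [P1→B gives 7>4]
(A,Q,Y): not NE [P2→P gives 4>2; P3→X gives 7>6]
(A,Q,Z): not NE [P1→B gives 8>1; P2→P gives 9>0; P3→X gives 7>3]
(A,Q,W): not NE [P1→B gives 5>1; P3→X gives 7>4]
(B,P,X): not NE [P1→A gives 9>5; P3→Y gives 9>0]
(B,P,Y): not NE [P2→Q gives 7>5]
(B,P,Z): not NE [P2→Q gives 3>2; P3→Y gives 9>4]
(B,P,W): not NE [P1→A gives 6>4; P3→Y gives 9>7]
(B,Q,X): not NE [P3→Y gives 12>5]
(B,Q,Y): NE
(B,Q,Z): not NE [P3→Y gives 12>8]
(B,Q,W): not NE [P3→Y gives 12>9]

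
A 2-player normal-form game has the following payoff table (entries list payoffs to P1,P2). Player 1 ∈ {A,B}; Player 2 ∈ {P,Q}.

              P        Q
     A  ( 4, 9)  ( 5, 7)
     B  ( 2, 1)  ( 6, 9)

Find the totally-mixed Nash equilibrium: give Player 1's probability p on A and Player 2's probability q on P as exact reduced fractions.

(p,q) = (4/5, 1/3)

P1 indiff ⇒ q·4+(1-q)·5 = q·2+(1-q)·6 ⇒ q(2) = (1-q)(1) ⇒ q = 1/3
P2 indiff ⇒ p·9+(1-p)·1 = p·7+(1-p)·9 ⇒ p(2) = (1-p)(8) ⇒ p = 4/5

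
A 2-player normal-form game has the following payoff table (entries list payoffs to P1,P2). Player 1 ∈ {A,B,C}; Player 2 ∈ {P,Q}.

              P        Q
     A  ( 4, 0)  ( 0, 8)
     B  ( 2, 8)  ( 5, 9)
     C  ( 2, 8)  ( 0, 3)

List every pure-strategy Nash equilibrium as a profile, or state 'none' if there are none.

(A,P): not NE [P2→Q gives 8>0]
(A,Q): not NE [P1→B gives 5>0]
(B,P): not NE [P1→A gives 4>2; P2→Q gives 9>8]
(B,Q): NE
(C,P): not NE [P1→A gives 4>2]
(C,Q): not NE [P1→B gives 5>0; P2→P gives 8>3]

NE set: (B,Q)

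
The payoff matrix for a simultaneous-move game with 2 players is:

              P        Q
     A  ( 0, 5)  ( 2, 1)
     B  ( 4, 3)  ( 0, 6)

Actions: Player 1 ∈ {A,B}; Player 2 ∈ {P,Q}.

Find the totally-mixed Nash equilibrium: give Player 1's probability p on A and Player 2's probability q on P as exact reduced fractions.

p=3/7, q=1/3

P1 indiff ⇒ q·0+(1-q)·2 = q·4+(1-q)·0 ⇒ q(-4) = (1-q)(-2) ⇒ q = 1/3
P2 indiff ⇒ p·5+(1-p)·3 = p·1+(1-p)·6 ⇒ p(4) = (1-p)(3) ⇒ p = 3/7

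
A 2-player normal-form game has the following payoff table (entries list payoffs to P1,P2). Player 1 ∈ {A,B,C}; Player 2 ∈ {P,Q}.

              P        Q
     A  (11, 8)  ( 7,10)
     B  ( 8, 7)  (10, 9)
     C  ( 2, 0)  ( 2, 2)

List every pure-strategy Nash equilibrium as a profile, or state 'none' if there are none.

NE set: (B,Q)

(A,P): not NE [P2→Q gives 10>8]
(A,Q): not NE [P1→B gives 10>7]
(B,P): not NE [P1→A gives 11>8; P2→Q gives 9>7]
(B,Q): NE
(C,P): not NE [P1→A gives 11>2; P2→Q gives 2>0]
(C,Q): not NE [P1→B gives 10>2]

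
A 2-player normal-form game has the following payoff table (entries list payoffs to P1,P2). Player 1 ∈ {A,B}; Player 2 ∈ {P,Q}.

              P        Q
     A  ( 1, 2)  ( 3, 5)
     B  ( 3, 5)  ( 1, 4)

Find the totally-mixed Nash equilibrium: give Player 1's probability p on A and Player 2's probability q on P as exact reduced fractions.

P1 mixes 1/4 on A; P2 mixes 1/2 on P

P1 indiff ⇒ q·1+(1-q)·3 = q·3+(1-q)·1 ⇒ q(-2) = (1-q)(-2) ⇒ q = 1/2
P2 indiff ⇒ p·2+(1-p)·5 = p·5+(1-p)·4 ⇒ p(-3) = (1-p)(-1) ⇒ p = 1/4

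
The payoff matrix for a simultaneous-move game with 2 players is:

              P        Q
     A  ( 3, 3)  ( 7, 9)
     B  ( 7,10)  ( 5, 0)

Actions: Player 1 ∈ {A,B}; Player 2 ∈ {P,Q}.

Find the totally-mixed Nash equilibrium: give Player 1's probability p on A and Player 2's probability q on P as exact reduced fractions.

P1 indiff ⇒ q·3+(1-q)·7 = q·7+(1-q)·5 ⇒ q(-4) = (1-q)(-2) ⇒ q = 1/3
P2 indiff ⇒ p·3+(1-p)·10 = p·9+(1-p)·0 ⇒ p(-6) = (1-p)(-10) ⇒ p = 5/8

(p,q) = (5/8, 1/3)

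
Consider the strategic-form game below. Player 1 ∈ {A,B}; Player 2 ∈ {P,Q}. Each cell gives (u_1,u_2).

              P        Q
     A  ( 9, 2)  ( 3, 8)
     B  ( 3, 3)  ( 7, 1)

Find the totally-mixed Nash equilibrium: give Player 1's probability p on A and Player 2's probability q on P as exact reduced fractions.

p=1/4, q=2/5

P1 indiff ⇒ q·9+(1-q)·3 = q·3+(1-q)·7 ⇒ q(6) = (1-q)(4) ⇒ q = 2/5
P2 indiff ⇒ p·2+(1-p)·3 = p·8+(1-p)·1 ⇒ p(-6) = (1-p)(-2) ⇒ p = 1/4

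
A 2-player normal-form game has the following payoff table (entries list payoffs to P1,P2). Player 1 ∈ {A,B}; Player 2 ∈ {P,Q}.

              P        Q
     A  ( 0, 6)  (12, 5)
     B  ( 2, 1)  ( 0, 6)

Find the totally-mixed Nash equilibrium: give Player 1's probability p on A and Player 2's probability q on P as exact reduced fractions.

P1 indiff ⇒ q·0+(1-q)·12 = q·2+(1-q)·0 ⇒ q(-2) = (1-q)(-12) ⇒ q = 6/7
P2 indiff ⇒ p·6+(1-p)·1 = p·5+(1-p)·6 ⇒ p(1) = (1-p)(5) ⇒ p = 5/6

p=5/6, q=6/7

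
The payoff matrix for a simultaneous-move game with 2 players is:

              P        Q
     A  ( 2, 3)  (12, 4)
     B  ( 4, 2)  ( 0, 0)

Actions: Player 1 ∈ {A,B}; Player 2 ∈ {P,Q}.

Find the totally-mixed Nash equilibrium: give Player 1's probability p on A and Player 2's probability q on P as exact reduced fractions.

P1 indiff ⇒ q·2+(1-q)·12 = q·4+(1-q)·0 ⇒ q(-2) = (1-q)(-12) ⇒ q = 6/7
P2 indiff ⇒ p·3+(1-p)·2 = p·4+(1-p)·0 ⇒ p(-1) = (1-p)(-2) ⇒ p = 2/3

p=2/3, q=6/7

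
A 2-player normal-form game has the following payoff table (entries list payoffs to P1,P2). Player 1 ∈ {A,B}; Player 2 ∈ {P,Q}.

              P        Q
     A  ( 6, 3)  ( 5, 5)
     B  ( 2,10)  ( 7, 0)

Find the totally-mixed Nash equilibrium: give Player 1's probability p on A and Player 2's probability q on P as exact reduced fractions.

p=5/6, q=1/3

P1 indiff ⇒ q·6+(1-q)·5 = q·2+(1-q)·7 ⇒ q(4) = (1-q)(2) ⇒ q = 1/3
P2 indiff ⇒ p·3+(1-p)·10 = p·5+(1-p)·0 ⇒ p(-2) = (1-p)(-10) ⇒ p = 5/6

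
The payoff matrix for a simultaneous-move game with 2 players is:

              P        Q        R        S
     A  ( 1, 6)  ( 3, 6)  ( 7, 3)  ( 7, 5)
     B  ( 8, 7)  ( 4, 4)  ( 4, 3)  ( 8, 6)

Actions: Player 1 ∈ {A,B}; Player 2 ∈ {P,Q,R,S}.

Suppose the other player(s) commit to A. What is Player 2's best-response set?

u_2(P vs A) = 6
u_2(Q vs A) = 6
u_2(R vs A) = 3
u_2(S vs A) = 5
max payoff 6 at {P,Q}

argmax u_2 = {P,Q}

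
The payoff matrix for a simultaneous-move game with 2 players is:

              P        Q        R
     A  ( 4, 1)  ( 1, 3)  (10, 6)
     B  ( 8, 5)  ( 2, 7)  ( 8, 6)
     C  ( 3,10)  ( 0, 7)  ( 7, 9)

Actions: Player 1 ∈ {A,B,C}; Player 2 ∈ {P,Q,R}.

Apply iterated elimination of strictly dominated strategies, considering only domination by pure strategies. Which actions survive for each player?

Survivors P1:{A,B} P2:{Q,R}

P1 drop C (A beats it: P:4>3 Q:1>0 R:10>7)
P2 drop P (Q beats it: A:3>1 B:7>5)
P1→{A,B} P2→{Q,R}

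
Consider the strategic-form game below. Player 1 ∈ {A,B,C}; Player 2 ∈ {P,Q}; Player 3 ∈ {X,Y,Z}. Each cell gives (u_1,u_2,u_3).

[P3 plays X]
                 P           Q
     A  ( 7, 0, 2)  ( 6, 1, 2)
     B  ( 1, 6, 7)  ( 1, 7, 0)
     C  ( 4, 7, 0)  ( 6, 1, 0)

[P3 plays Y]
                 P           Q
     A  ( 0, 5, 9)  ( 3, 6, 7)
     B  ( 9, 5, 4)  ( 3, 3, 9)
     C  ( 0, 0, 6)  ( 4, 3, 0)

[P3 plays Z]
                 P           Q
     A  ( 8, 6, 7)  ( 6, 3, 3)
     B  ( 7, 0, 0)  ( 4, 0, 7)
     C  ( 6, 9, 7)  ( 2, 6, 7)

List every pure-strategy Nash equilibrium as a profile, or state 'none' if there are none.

Equilibria: none

(A,P,X): not NE [P2→Q gives 1>0; P3→Y gives 9>2]
(A,P,Y): not NE [P1→B gives 9>0; P2→Q gives 6>5]
(A,P,Z): not NE [P3→Y gives 9>7]
(A,Q,X): not NE [P3→Y gives 7>2]
(A,Q,Y): not NE [P1→C gives 4>3]
(A,Q,Z): not NE [P2→P gives 6>3; P3→Y gives 7>3]
(B,P,X): not NE [P1→A gives 7>1; P2→Q gives 7>6]
(B,P,Y): not NE [P3→X gives 7>4]
(B,P,Z): not NE [P1→A gives 8>7; P3→X gives 7>0]
(B,Q,X): not NE [P1→C gives 6>1; P3→Y gives 9>0]
(B,Q,Y): not NE [P1→C gives 4>3; P2→P gives 5>3]
(B,Q,Z): not NE [P1→A gives 6>4; P3→Y gives 9>7]
(C,P,X): not NE [P1→A gives 7>4; P3→Z gives 7>0]
(C,P,Y): not NE [P1→B gives 9>0; P2→Q gives 3>0; P3→Z gives 7>6]
(C,P,Z): not NE [P1→A gives 8>6]
(C,Q,X): not NE [P2→P gives 7>1; P3→Z gives 7>0]
(C,Q,Y): not NE [P3→Z gives 7>0]
(C,Q,Z): not NE [P1→A gives 6>2; P2→P gives 9>6]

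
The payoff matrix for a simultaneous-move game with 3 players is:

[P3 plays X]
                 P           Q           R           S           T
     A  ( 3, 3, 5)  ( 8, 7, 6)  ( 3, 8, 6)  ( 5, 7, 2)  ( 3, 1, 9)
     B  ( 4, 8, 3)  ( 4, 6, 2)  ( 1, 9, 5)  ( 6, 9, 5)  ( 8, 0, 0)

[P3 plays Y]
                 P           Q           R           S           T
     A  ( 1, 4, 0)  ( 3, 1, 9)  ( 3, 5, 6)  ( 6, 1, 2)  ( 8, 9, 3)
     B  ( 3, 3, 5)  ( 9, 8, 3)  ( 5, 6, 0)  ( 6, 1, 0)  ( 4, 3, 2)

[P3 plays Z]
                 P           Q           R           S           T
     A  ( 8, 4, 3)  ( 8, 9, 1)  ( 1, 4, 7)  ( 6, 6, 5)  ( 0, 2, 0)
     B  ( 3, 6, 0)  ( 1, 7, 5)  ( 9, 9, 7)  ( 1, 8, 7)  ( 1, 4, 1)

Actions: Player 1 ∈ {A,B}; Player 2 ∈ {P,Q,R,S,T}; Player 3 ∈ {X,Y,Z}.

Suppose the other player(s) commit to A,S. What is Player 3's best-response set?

u_3(X vs A,S) = 2
u_3(Y vs A,S) = 2
u_3(Z vs A,S) = 5
max payoff 5 at {Z}

argmax u_3 = {Z}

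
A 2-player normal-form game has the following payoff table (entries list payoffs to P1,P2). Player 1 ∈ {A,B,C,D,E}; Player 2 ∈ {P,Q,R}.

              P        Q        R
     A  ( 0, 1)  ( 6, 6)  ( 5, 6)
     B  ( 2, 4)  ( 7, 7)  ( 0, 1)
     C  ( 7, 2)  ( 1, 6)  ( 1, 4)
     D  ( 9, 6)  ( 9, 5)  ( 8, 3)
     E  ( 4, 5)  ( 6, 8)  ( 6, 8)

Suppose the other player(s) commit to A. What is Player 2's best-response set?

u_2(P vs A) = 1
u_2(Q vs A) = 6
u_2(R vs A) = 6
max payoff 6 at {Q,R}

argmax u_2 = {Q,R}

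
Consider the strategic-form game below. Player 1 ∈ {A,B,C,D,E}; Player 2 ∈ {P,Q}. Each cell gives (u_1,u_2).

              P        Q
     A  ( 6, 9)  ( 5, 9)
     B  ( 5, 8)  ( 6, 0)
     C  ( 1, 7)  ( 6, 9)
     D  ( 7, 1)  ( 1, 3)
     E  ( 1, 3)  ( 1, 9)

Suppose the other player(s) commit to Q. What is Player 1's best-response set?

u_1(A vs Q) = 5
u_1(B vs Q) = 6
u_1(C vs Q) = 6
u_1(D vs Q) = 1
u_1(E vs Q) = 1
max payoff 6 at {B,C}

P1 best: {B,C}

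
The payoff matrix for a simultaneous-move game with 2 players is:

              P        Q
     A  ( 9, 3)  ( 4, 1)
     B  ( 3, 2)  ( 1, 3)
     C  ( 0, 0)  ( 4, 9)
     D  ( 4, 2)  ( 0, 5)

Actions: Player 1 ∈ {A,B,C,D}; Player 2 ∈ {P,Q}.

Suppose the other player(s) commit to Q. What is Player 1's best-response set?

argmax u_1 = {A,C}

u_1(A vs Q) = 4
u_1(B vs Q) = 1
u_1(C vs Q) = 4
u_1(D vs Q) = 0
max payoff 4 at {A,C}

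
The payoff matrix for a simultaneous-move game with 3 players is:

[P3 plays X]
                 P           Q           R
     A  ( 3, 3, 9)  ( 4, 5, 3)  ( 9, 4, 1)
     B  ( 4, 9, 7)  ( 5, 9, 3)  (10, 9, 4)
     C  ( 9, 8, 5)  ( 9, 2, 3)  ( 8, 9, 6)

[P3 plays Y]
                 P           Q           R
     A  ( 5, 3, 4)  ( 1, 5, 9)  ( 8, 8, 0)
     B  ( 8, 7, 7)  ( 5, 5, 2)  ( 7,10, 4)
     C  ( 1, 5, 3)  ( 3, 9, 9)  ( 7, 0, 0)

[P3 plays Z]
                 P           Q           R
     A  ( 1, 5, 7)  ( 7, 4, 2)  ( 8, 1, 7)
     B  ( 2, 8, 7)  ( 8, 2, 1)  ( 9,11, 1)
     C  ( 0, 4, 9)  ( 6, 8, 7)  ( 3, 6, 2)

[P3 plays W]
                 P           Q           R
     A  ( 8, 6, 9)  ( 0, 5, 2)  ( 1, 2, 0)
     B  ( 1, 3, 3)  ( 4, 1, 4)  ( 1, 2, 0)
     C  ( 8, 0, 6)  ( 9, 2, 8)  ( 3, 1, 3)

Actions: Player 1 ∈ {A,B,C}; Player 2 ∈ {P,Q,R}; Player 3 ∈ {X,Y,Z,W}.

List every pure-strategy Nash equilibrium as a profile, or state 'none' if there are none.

NE set: (A,P,W), (B,R,X)

(A,P,X): not NE [P1→C gives 9>3; P2→Q gives 5>3]
(A,P,Y): not NE [P1→B gives 8>5; P2→R gives 8>3; P3→W gives 9>4]
(A,P,Z): not NE [P1→B gives 2>1; P3→W gives 9>7]
(A,P,W): NE
(A,Q,X): not NE [P1→C gives 9>4; P3→Y gives 9>3]
(A,Q,Y): not NE [P1→B gives 5>1; P2→R gives 8>5]
(A,Q,Z): not NE [P1→B gives 8>7; P2→P gives 5>4; P3→Y gives 9>2]
(A,Q,W): not NE [P1→C gives 9>0; P2→P gives 6>5; P3→Y gives 9>2]
(A,R,X): not NE [P1→B gives 10>9; P2→Q gives 5>4; P3→Z gives 7>1]
(A,R,Y): not NE [P3→Z gives 7>0]
(A,R,Z): not NE [P1→B gives 9>8; P2→P gives 5>1]
(A,R,W): not NE [P1→C gives 3>1; P2→P gives 6>2; P3→Z gives 7>0]
(B,P,X): not NE [P1→C gives 9>4]
(B,P,Y): not NE [P2→R gives 10>7]
(B,P,Z): not NE [P2→R gives 11>8]
(B,P,W): not NE [P1→C gives 8>1; P3→Z gives 7>3]
(B,Q,X): not NE [P1→C gives 9>5; P3→W gives 4>3]
(B,Q,Y): not NE [P2→R gives 10>5; P3→W gives 4>2]
(B,Q,Z): not NE [P2→R gives 11>2; P3→W gives 4>1]
(B,Q,W): not NE [P1→C gives 9>4; P2→P gives 3>1]
(B,R,X): NE
(B,R,Y): not NE [P1→A gives 8>7]
(B,R,Z): not NE [P3→Y gives 4>1]
(B,R,W): not NE [P1→C gives 3>1; P2→P gives 3>2; P3→Y gives 4>0]
(C,P,X): not NE [P2→R gives 9>8; P3→Z gives 9>5]
(C,P,Y): not NE [P1→B gives 8>1; P2→Q gives 9>5; P3→Z gives 9>3]
(C,P,Z): not NE [P1→B gives 2>0; P2→Q gives 8>4]
(C,P,W): not NE [P2→Q gives 2>0; P3→Z gives 9>6]
(C,Q,X): not NE [P2→R gives 9>2; P3→Y gives 9>3]
(C,Q,Y): not NE [P1→B gives 5>3]
(C,Q,Z): not NE [P1→B gives 8>6; P3→Y gives 9>7]
(C,Q,W): not NE [P3→Y gives 9>8]
(C,R,X): not NE [P1→B gives 10>8]
(C,R,Y): not NE [P1→A gives 8>7; P2→Q gives 9>0; P3→X gives 6>0]
(C,R,Z): not NE [P1→B gives 9>3; P2→Q gives 8>6; P3→X gives 6>2]
(C,R,W): not NE [P2→Q gives 2>1; P3→X gives 6>3]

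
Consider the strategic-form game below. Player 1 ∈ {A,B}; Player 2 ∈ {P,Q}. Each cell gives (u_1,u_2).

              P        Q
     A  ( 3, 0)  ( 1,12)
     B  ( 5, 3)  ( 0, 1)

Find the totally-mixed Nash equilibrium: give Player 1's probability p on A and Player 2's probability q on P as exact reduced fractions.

P1 mixes 1/7 on A; P2 mixes 1/3 on P

P1 indiff ⇒ q·3+(1-q)·1 = q·5+(1-q)·0 ⇒ q(-2) = (1-q)(-1) ⇒ q = 1/3
P2 indiff ⇒ p·0+(1-p)·3 = p·12+(1-p)·1 ⇒ p(-12) = (1-p)(-2) ⇒ p = 1/7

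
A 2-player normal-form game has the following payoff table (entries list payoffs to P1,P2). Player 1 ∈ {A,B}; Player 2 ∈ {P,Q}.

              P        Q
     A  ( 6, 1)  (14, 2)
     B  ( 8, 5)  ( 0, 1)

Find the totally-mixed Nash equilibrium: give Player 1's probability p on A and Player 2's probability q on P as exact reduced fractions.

p=4/5, q=7/8

P1 indiff ⇒ q·6+(1-q)·14 = q·8+(1-q)·0 ⇒ q(-2) = (1-q)(-14) ⇒ q = 7/8
P2 indiff ⇒ p·1+(1-p)·5 = p·2+(1-p)·1 ⇒ p(-1) = (1-p)(-4) ⇒ p = 4/5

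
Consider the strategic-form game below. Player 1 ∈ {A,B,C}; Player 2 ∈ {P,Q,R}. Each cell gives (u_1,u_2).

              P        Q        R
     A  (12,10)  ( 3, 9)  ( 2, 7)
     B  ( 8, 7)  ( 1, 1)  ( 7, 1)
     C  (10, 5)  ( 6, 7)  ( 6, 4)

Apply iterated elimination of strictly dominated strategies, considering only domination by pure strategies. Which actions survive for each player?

IESDS → P1:{A,C} P2:{P,Q}

P2 drop R (P beats it: A:10>7 B:7>1 C:5>4)
P1 drop B (A beats it: P:12>8 Q:3>1)
P1→{A,C} P2→{P,Q}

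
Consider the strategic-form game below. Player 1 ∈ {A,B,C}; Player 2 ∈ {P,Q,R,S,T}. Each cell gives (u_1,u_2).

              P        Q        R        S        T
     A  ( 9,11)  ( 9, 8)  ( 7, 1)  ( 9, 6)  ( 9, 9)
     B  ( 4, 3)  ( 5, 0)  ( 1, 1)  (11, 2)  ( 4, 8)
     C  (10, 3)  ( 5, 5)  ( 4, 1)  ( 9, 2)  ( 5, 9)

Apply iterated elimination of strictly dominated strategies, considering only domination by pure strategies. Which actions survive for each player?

P2 drop Q (T beats it: A:9>8 B:8>0 C:9>5)
P2 drop R (P beats it: A:11>1 B:3>1 C:3>1)
P2 drop S (P beats it: A:11>6 B:3>2 C:3>2)
P1 drop B (A beats it: P:9>4 T:9>4)
P1→{A,C} P2→{P,T}

Survivors P1:{A,C} P2:{P,T}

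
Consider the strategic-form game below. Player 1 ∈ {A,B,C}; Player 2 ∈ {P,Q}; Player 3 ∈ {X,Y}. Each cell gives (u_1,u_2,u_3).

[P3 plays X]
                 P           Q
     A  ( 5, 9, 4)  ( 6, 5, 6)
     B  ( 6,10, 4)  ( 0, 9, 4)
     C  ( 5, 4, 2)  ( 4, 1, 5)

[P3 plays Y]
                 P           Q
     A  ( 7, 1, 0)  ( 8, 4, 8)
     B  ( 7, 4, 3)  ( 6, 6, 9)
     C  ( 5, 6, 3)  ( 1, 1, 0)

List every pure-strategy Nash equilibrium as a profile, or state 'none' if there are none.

Nash profiles: (A,Q,Y), (B,P,X)

(A,P,X): not NE [P1→B gives 6>5]
(A,P,Y): not NE [P2→Q gives 4>1; P3→X gives 4>0]
(A,Q,X): not NE [P2→P gives 9>5; P3→Y gives 8>6]
(A,Q,Y): NE
(B,P,X): NE
(B,P,Y): not NE [P2→Q gives 6>4; P3→X gives 4>3]
(B,Q,X): not NE [P1→A gives 6>0; P2→P gives 10>9; P3→Y gives 9>4]
(B,Q,Y): not NE [P1→A gives 8>6]
(C,P,X): not NE [P1→B gives 6>5; P3→Y gives 3>2]
(C,P,Y): not NE [P1→B gives 7>5]
(C,Q,X): not NE [P1→A gives 6>4; P2→P gives 4>1]
(C,Q,Y): not NE [P1→A gives 8>1; P2→P gives 6>1; P3→X gives 5>0]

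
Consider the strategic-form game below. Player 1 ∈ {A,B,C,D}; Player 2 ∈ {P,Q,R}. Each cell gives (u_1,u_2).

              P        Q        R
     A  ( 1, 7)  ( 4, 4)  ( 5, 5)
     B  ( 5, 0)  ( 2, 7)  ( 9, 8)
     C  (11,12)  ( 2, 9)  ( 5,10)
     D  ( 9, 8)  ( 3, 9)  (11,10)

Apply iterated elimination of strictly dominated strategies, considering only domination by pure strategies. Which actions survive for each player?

P1 drop B (D beats it: P:9>5 Q:3>2 R:11>9)
P2 drop Q (R beats it: A:5>4 C:10>9 D:10>9)
P1 drop A (D beats it: P:9>1 R:11>5)
P1→{C,D} P2→{P,R}

Survivors P1:{C,D} P2:{P,R}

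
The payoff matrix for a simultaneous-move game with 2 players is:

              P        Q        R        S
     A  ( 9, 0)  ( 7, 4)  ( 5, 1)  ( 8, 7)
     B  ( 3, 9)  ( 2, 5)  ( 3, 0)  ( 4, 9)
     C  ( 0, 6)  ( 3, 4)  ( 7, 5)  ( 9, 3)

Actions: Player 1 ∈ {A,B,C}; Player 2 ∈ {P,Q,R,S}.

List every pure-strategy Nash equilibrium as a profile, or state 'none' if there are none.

Equilibria: none

(A,P): not NE [P2→S gives 7>0]
(A,Q): not NE [P2→S gives 7>4]
(A,R): not NE [P1→C gives 7>5; P2→S gives 7>1]
(A,S): not NE [P1→C gives 9>8]
(B,P): not NE [P1→A gives 9>3]
(B,Q): not NE [P1→A gives 7>2; P2→S gives 9>5]
(B,R): not NE [P1→C gives 7>3; P2→S gives 9>0]
(B,S): not NE [P1→C gives 9>4]
(C,P): not NE [P1→A gives 9>0]
(C,Q): not NE [P1→A gives 7>3; P2→P gives 6>4]
(C,R): not NE [P2→P gives 6>5]
(C,S): not NE [P2→P gives 6>3]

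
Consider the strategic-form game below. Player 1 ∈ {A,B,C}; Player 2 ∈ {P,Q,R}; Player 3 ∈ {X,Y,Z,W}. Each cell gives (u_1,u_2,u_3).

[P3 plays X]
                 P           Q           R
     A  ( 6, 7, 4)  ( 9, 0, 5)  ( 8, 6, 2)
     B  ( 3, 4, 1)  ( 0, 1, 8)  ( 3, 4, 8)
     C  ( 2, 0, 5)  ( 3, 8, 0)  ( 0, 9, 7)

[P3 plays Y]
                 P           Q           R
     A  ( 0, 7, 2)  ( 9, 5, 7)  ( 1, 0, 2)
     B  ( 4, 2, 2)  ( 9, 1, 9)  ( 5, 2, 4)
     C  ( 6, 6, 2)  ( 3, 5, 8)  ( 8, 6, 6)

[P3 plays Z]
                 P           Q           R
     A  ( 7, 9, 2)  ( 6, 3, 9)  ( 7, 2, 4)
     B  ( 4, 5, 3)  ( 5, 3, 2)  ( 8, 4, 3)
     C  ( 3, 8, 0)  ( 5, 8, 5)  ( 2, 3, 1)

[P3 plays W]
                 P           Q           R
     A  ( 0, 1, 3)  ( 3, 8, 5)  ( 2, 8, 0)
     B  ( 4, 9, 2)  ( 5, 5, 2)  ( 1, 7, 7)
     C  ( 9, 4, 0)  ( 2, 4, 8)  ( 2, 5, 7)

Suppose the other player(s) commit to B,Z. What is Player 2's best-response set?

u_2(P vs B,Z) = 5
u_2(Q vs B,Z) = 3
u_2(R vs B,Z) = 4
max payoff 5 at {P}

P2 best: {P}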